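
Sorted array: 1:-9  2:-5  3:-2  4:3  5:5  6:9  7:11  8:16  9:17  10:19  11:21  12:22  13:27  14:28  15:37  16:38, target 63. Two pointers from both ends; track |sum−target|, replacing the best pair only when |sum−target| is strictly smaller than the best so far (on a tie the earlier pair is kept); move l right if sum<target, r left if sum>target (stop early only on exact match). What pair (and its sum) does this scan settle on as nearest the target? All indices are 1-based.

l=1 r=16: -9+38=29 d=34 *, l++
l=2 r=16: -5+38=33 d=30 *, l++
l=3 r=16: -2+38=36 d=27 *, l++
l=4 r=16: 3+38=41 d=22 *, l++
l=5 r=16: 5+38=43 d=20 *, l++
l=6 r=16: 9+38=47 d=16 *, l++
l=7 r=16: 11+38=49 d=14 *, l++
l=8 r=16: 16+38=54 d=9 *, l++
l=9 r=16: 17+38=55 d=8 *, l++
l=10 r=16: 19+38=57 d=6 *, l++
l=11 r=16: 21+38=59 d=4 *, l++
l=12 r=16: 22+38=60 d=3 *, l++
l=13 r=16: 27+38=65 d=2 *, r--
l=13 r=15: 27+37=64 d=1 *, r--
l=13 r=14: 27+28=55 d=8, l++

pair (27, 37) with sum 64 (|Δ|=1)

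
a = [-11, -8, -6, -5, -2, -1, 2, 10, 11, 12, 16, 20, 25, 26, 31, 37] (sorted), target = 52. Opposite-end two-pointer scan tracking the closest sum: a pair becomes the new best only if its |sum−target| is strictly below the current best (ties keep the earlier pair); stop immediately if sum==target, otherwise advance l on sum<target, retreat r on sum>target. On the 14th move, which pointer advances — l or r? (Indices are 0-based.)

l=0 r=15: -11+37=26 d=26 *, l++
l=1 r=15: -8+37=29 d=23 *, l++
l=2 r=15: -6+37=31 d=21 *, l++
l=3 r=15: -5+37=32 d=20 *, l++
l=4 r=15: -2+37=35 d=17 *, l++
l=5 r=15: -1+37=36 d=16 *, l++
l=6 r=15: 2+37=39 d=13 *, l++
l=7 r=15: 10+37=47 d=5 *, l++
l=8 r=15: 11+37=48 d=4 *, l++
l=9 r=15: 12+37=49 d=3 *, l++
l=10 r=15: 16+37=53 d=1 *, r--
l=10 r=14: 16+31=47 d=5, l++
l=11 r=14: 20+31=51 d=1, l++
l=12 r=14: 25+31=56 d=4, r--

r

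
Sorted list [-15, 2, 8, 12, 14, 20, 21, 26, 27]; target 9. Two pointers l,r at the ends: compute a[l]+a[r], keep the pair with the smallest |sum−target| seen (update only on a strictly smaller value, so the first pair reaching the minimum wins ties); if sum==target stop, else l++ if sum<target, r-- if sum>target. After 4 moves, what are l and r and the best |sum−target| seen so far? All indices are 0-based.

[0,8] -15+27=12 d=3 * → r--
[0,7] -15+26=11 d=2 * → r--
[0,6] -15+21=6 d=3 → l++
[1,6] 2+21=23 d=14 → r--

l=1, r=5, best |Δ|=2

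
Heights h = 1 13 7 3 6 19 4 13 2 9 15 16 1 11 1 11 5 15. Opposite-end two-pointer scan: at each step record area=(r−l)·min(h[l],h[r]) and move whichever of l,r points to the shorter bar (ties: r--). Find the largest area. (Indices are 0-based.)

max area = 208

[0,17] min(1,15)*17=17 best=17 * → l++
[1,17] min(13,15)*16=208 best=208 * → l++
[2,17] min(7,15)*15=105 best=208 → l++
[3,17] min(3,15)*14=42 best=208 → l++
[4,17] min(6,15)*13=78 best=208 → l++
[5,17] min(19,15)*12=180 best=208 → r--
[5,16] min(19,5)*11=55 best=208 → r--
[5,15] min(19,11)*10=110 best=208 → r--
[5,14] min(19,1)*9=9 best=208 → r--
[5,13] min(19,11)*8=88 best=208 → r--
[5,12] min(19,1)*7=7 best=208 → r--
[5,11] min(19,16)*6=96 best=208 → r--
[5,10] min(19,15)*5=75 best=208 → r--
[5,9] min(19,9)*4=36 best=208 → r--
[5,8] min(19,2)*3=6 best=208 → r--
[5,7] min(19,13)*2=26 best=208 → r--
[5,6] min(19,4)*1=4 best=208 → r--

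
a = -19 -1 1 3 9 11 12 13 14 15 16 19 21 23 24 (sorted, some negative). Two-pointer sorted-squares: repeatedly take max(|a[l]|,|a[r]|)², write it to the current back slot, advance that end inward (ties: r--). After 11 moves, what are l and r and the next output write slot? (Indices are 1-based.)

[1,15] |-19|<=|24| out[15]=576 → r--
[1,14] |-19|<=|23| out[14]=529 → r--
[1,13] |-19|<=|21| out[13]=441 → r--
[1,12] |-19|<=|19| out[12]=361 → r--
[1,11] |-19|>|16| out[11]=361 → l++
[2,11] |-1|<=|16| out[10]=256 → r--
[2,10] |-1|<=|15| out[9]=225 → r--
[2,9] |-1|<=|14| out[8]=196 → r--
[2,8] |-1|<=|13| out[7]=169 → r--
[2,7] |-1|<=|12| out[6]=144 → r--
[2,6] |-1|<=|11| out[5]=121 → r--

l=2, r=5, next write slot=4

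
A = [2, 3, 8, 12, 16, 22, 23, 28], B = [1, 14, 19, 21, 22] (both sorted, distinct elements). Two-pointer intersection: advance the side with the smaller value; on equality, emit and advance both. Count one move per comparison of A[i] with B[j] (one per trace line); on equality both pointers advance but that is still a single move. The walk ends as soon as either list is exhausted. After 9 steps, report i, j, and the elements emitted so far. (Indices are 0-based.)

i=5, j=4, emitted=[]

i=0 j=0: 2>1, j++
i=0 j=1: 2<14, i++
i=1 j=1: 3<14, i++
i=2 j=1: 8<14, i++
i=3 j=1: 12<14, i++
i=4 j=1: 16>14, j++
i=4 j=2: 16<19, i++
i=5 j=2: 22>19, j++
i=5 j=3: 22>21, j++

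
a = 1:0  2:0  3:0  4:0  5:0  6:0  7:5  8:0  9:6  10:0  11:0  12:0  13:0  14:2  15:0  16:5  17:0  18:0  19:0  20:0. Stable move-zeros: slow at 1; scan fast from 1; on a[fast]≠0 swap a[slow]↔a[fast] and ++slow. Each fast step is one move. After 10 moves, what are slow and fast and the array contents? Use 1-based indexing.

(s=1,f=1) a[fast]=0 → fast++
(s=1,f=2) a[fast]=0 → fast++
(s=1,f=3) a[fast]=0 → fast++
(s=1,f=4) a[fast]=0 → fast++
(s=1,f=5) a[fast]=0 → fast++
(s=1,f=6) a[fast]=0 → fast++
(s=1,f=7) a[fast]=5≠0 swap→a[1]=5 → slow++,fast++
(s=2,f=8) a[fast]=0 → fast++
(s=2,f=9) a[fast]=6≠0 swap→a[2]=6 → slow++,fast++
(s=3,f=10) a[fast]=0 → fast++

slow=3, fast=11, a=[5, 6, 0, 0, 0, 0, 0, 0, 0, 0, 0, 0, 0, 2, 0, 5, 0, 0, 0, 0]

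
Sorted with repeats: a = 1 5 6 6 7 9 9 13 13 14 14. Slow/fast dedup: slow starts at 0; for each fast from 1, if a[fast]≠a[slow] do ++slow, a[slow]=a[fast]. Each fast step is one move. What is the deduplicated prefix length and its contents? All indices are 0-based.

length 7; prefix = [1, 5, 6, 7, 9, 13, 14]

slow=0 fast=1: a[fast]=5≠a[slow]=1 write a[1]=5, slow++,fast++
slow=1 fast=2: a[fast]=6≠a[slow]=5 write a[2]=6, slow++,fast++
slow=2 fast=3: a[fast]=6=a[slow] dup, fast++
slow=2 fast=4: a[fast]=7≠a[slow]=6 write a[3]=7, slow++,fast++
slow=3 fast=5: a[fast]=9≠a[slow]=7 write a[4]=9, slow++,fast++
slow=4 fast=6: a[fast]=9=a[slow] dup, fast++
slow=4 fast=7: a[fast]=13≠a[slow]=9 write a[5]=13, slow++,fast++
slow=5 fast=8: a[fast]=13=a[slow] dup, fast++
slow=5 fast=9: a[fast]=14≠a[slow]=13 write a[6]=14, slow++,fast++
slow=6 fast=10: a[fast]=14=a[slow] dup, fast++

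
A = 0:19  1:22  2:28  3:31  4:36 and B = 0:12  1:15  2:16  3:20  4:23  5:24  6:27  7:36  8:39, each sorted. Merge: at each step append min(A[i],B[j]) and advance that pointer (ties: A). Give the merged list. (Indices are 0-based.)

i=0 j=0: A[i]=19>B[j]=12 take 12, j++
i=0 j=1: A[i]=19>B[j]=15 take 15, j++
i=0 j=2: A[i]=19>B[j]=16 take 16, j++
i=0 j=3: A[i]=19<=B[j]=20 take 19, i++
i=1 j=3: A[i]=22>B[j]=20 take 20, j++
i=1 j=4: A[i]=22<=B[j]=23 take 22, i++
i=2 j=4: A[i]=28>B[j]=23 take 23, j++
i=2 j=5: A[i]=28>B[j]=24 take 24, j++
i=2 j=6: A[i]=28>B[j]=27 take 27, j++
i=2 j=7: A[i]=28<=B[j]=36 take 28, i++
i=3 j=7: A[i]=31<=B[j]=36 take 31, i++
i=4 j=7: A[i]=36<=B[j]=36 take 36, i++
i=5 j=7: A done, take B[j]=36, j++
i=5 j=8: A done, take B[j]=39, j++

[12, 15, 16, 19, 20, 22, 23, 24, 27, 28, 31, 36, 36, 39]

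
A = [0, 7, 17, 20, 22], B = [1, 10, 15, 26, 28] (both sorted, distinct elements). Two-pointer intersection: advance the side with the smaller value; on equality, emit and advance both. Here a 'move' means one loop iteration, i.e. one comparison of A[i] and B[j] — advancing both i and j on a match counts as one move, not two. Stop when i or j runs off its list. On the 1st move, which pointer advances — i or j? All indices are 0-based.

i

i=0 j=0: 0<1, i++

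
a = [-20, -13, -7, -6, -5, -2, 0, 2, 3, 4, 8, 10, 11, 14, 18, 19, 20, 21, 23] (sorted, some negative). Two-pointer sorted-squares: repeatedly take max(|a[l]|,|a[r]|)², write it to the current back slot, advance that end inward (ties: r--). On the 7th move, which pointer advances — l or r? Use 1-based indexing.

r

l=1 r=19: |-20|<=|23| out[19]=529, r--
l=1 r=18: |-20|<=|21| out[18]=441, r--
l=1 r=17: |-20|<=|20| out[17]=400, r--
l=1 r=16: |-20|>|19| out[16]=400, l++
l=2 r=16: |-13|<=|19| out[15]=361, r--
l=2 r=15: |-13|<=|18| out[14]=324, r--
l=2 r=14: |-13|<=|14| out[13]=196, r--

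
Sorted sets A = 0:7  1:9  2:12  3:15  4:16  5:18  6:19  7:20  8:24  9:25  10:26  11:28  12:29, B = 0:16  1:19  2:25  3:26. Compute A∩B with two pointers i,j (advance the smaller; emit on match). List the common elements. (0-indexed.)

intersection = [16, 19, 25, 26]

i=0 j=0: 7<16, i++
i=1 j=0: 9<16, i++
i=2 j=0: 12<16, i++
i=3 j=0: 15<16, i++
i=4 j=0: 16==16 emit, i++,j++
i=5 j=1: 18<19, i++
i=6 j=1: 19==19 emit, i++,j++
i=7 j=2: 20<25, i++
i=8 j=2: 24<25, i++
i=9 j=2: 25==25 emit, i++,j++
i=10 j=3: 26==26 emit, i++,j++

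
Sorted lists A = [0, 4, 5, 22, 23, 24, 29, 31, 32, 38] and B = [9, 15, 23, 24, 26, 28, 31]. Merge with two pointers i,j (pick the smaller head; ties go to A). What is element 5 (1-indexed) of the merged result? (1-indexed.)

i=1 j=1: A[i]=0<=B[j]=9 take 0, i++
i=2 j=1: A[i]=4<=B[j]=9 take 4, i++
i=3 j=1: A[i]=5<=B[j]=9 take 5, i++
i=4 j=1: A[i]=22>B[j]=9 take 9, j++
i=4 j=2: A[i]=22>B[j]=15 take 15, j++
i=4 j=3: A[i]=22<=B[j]=23 take 22, i++
i=5 j=3: A[i]=23<=B[j]=23 take 23, i++
i=6 j=3: A[i]=24>B[j]=23 take 23, j++
i=6 j=4: A[i]=24<=B[j]=24 take 24, i++
i=7 j=4: A[i]=29>B[j]=24 take 24, j++
i=7 j=5: A[i]=29>B[j]=26 take 26, j++
i=7 j=6: A[i]=29>B[j]=28 take 28, j++
i=7 j=7: A[i]=29<=B[j]=31 take 29, i++
i=8 j=7: A[i]=31<=B[j]=31 take 31, i++
i=9 j=7: A[i]=32>B[j]=31 take 31, j++
i=9 j=8: B done, take A[i]=32, i++
i=10 j=8: B done, take A[i]=38, i++

merged[5] = 15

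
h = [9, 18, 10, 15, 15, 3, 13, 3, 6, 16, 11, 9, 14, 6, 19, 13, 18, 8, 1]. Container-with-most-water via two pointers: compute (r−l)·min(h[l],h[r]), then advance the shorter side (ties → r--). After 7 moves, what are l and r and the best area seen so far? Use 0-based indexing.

l=3, r=14, best area=270

[0,18] min(9,1)*18=18 best=18 * → r--
[0,17] min(9,8)*17=136 best=136 * → r--
[0,16] min(9,18)*16=144 best=144 * → l++
[1,16] min(18,18)*15=270 best=270 * → r--
[1,15] min(18,13)*14=182 best=270 → r--
[1,14] min(18,19)*13=234 best=270 → l++
[2,14] min(10,19)*12=120 best=270 → l++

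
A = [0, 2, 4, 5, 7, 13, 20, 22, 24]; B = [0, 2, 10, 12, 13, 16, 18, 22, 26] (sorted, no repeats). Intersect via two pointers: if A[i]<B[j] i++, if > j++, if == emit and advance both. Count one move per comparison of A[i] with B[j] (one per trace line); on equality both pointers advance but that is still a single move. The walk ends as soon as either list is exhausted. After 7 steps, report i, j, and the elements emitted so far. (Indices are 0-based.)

i=5, j=4, emitted=[0, 2]

[i=0,j=0] 0==0 emit → i++,j++
[i=1,j=1] 2==2 emit → i++,j++
[i=2,j=2] 4<10 → i++
[i=3,j=2] 5<10 → i++
[i=4,j=2] 7<10 → i++
[i=5,j=2] 13>10 → j++
[i=5,j=3] 13>12 → j++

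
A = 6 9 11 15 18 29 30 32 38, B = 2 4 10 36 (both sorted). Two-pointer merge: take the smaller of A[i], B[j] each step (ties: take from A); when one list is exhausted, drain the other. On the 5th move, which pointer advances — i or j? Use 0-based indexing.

i=0 j=0: A[i]=6>B[j]=2 take 2, j++
i=0 j=1: A[i]=6>B[j]=4 take 4, j++
i=0 j=2: A[i]=6<=B[j]=10 take 6, i++
i=1 j=2: A[i]=9<=B[j]=10 take 9, i++
i=2 j=2: A[i]=11>B[j]=10 take 10, j++

j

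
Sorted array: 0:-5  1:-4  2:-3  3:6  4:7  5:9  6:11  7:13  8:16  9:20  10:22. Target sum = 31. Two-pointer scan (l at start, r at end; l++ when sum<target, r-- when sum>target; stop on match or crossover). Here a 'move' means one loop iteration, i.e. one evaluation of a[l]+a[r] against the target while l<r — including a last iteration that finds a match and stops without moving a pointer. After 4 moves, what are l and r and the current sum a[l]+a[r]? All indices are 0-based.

l=0 r=10: -5+22=17 <31, l++
l=1 r=10: -4+22=18 <31, l++
l=2 r=10: -3+22=19 <31, l++
l=3 r=10: 6+22=28 <31, l++

l=4, r=10, sum=29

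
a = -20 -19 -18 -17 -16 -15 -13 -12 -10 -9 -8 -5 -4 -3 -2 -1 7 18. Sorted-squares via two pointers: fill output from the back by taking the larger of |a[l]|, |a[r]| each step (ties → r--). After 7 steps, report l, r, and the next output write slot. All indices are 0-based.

[0,17] |-20|>|18| out[17]=400 → l++
[1,17] |-19|>|18| out[16]=361 → l++
[2,17] |-18|<=|18| out[15]=324 → r--
[2,16] |-18|>|7| out[14]=324 → l++
[3,16] |-17|>|7| out[13]=289 → l++
[4,16] |-16|>|7| out[12]=256 → l++
[5,16] |-15|>|7| out[11]=225 → l++

l=6, r=16, next write slot=10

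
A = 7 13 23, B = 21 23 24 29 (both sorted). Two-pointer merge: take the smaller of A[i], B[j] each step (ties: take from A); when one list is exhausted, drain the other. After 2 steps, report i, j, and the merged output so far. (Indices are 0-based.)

[i=0,j=0] A[i]=7<=B[j]=21 take 7 → i++
[i=1,j=0] A[i]=13<=B[j]=21 take 13 → i++

i=2, j=0, merged so far=[7, 13]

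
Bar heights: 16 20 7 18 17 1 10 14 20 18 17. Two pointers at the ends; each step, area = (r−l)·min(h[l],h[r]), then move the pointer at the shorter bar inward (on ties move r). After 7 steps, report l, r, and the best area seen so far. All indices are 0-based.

[0,10] min(16,17)*10=160 best=160 * → l++
[1,10] min(20,17)*9=153 best=160 → r--
[1,9] min(20,18)*8=144 best=160 → r--
[1,8] min(20,20)*7=140 best=160 → r--
[1,7] min(20,14)*6=84 best=160 → r--
[1,6] min(20,10)*5=50 best=160 → r--
[1,5] min(20,1)*4=4 best=160 → r--

l=1, r=4, best area=160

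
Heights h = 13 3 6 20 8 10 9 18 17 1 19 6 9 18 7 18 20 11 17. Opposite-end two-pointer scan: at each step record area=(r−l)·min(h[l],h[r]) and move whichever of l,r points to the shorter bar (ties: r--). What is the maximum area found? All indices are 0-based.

max area = 260

l=0 r=18: min(13,17)*18=234 best=234 *, l++
l=1 r=18: min(3,17)*17=51 best=234, l++
l=2 r=18: min(6,17)*16=96 best=234, l++
l=3 r=18: min(20,17)*15=255 best=255 *, r--
l=3 r=17: min(20,11)*14=154 best=255, r--
l=3 r=16: min(20,20)*13=260 best=260 *, r--
l=3 r=15: min(20,18)*12=216 best=260, r--
l=3 r=14: min(20,7)*11=77 best=260, r--
l=3 r=13: min(20,18)*10=180 best=260, r--
l=3 r=12: min(20,9)*9=81 best=260, r--
l=3 r=11: min(20,6)*8=48 best=260, r--
l=3 r=10: min(20,19)*7=133 best=260, r--
l=3 r=9: min(20,1)*6=6 best=260, r--
l=3 r=8: min(20,17)*5=85 best=260, r--
l=3 r=7: min(20,18)*4=72 best=260, r--
l=3 r=6: min(20,9)*3=27 best=260, r--
l=3 r=5: min(20,10)*2=20 best=260, r--
l=3 r=4: min(20,8)*1=8 best=260, r--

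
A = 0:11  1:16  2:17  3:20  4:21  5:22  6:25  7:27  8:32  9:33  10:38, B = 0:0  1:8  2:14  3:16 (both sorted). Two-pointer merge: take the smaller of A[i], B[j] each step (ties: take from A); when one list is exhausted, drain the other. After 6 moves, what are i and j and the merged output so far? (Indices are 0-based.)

i=0 j=0: A[i]=11>B[j]=0 take 0, j++
i=0 j=1: A[i]=11>B[j]=8 take 8, j++
i=0 j=2: A[i]=11<=B[j]=14 take 11, i++
i=1 j=2: A[i]=16>B[j]=14 take 14, j++
i=1 j=3: A[i]=16<=B[j]=16 take 16, i++
i=2 j=3: A[i]=17>B[j]=16 take 16, j++

i=2, j=4, merged so far=[0, 8, 11, 14, 16, 16]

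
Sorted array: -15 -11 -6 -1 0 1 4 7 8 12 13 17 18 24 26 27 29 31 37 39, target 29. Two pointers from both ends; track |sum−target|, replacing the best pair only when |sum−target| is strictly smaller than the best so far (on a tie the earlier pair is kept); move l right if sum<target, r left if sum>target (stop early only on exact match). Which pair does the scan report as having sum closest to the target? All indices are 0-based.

pair (0, 29) with sum 29 (|Δ|=0)

l=0 r=19: -15+39=24 d=5 *, l++
l=1 r=19: -11+39=28 d=1 *, l++
l=2 r=19: -6+39=33 d=4, r--
l=2 r=18: -6+37=31 d=2, r--
l=2 r=17: -6+31=25 d=4, l++
l=3 r=17: -1+31=30 d=1, r--
l=3 r=16: -1+29=28 d=1, l++
l=4 r=16: 0+29=29 d=0 *, stop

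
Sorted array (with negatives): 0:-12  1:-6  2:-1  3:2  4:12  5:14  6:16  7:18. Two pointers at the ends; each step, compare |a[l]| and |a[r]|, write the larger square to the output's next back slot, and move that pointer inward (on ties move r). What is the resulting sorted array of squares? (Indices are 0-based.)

l=0 r=7: |-12|<=|18| out[7]=324, r--
l=0 r=6: |-12|<=|16| out[6]=256, r--
l=0 r=5: |-12|<=|14| out[5]=196, r--
l=0 r=4: |-12|<=|12| out[4]=144, r--
l=0 r=3: |-12|>|2| out[3]=144, l++
l=1 r=3: |-6|>|2| out[2]=36, l++
l=2 r=3: |-1|<=|2| out[1]=4, r--
l=2 r=2: |-1|<=|-1| out[0]=1, r--

[1, 4, 36, 144, 144, 196, 256, 324]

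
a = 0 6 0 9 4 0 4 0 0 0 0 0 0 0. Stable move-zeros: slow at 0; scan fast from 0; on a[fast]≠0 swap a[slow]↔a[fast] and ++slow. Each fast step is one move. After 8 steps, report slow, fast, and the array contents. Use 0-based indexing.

slow=0 fast=0: a[fast]=0, fast++
slow=0 fast=1: a[fast]=6≠0 swap→a[0]=6, slow++,fast++
slow=1 fast=2: a[fast]=0, fast++
slow=1 fast=3: a[fast]=9≠0 swap→a[1]=9, slow++,fast++
slow=2 fast=4: a[fast]=4≠0 swap→a[2]=4, slow++,fast++
slow=3 fast=5: a[fast]=0, fast++
slow=3 fast=6: a[fast]=4≠0 swap→a[3]=4, slow++,fast++
slow=4 fast=7: a[fast]=0, fast++

slow=4, fast=8, a=[6, 9, 4, 4, 0, 0, 0, 0, 0, 0, 0, 0, 0, 0]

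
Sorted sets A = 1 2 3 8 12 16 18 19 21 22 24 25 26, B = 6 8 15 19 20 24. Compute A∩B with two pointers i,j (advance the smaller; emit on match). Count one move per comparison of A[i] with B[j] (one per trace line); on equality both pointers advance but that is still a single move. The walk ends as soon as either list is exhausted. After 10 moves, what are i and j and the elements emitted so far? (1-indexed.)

i=9, j=5, emitted=[8, 19]

i=1 j=1: 1<6, i++
i=2 j=1: 2<6, i++
i=3 j=1: 3<6, i++
i=4 j=1: 8>6, j++
i=4 j=2: 8==8 emit, i++,j++
i=5 j=3: 12<15, i++
i=6 j=3: 16>15, j++
i=6 j=4: 16<19, i++
i=7 j=4: 18<19, i++
i=8 j=4: 19==19 emit, i++,j++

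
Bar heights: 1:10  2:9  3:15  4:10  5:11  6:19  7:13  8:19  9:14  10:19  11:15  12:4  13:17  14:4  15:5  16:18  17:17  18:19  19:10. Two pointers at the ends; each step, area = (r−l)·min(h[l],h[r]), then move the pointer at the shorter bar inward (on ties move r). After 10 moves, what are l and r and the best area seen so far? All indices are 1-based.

l=6, r=14, best area=228

l=1 r=19: min(10,10)*18=180 best=180 *, r--
l=1 r=18: min(10,19)*17=170 best=180, l++
l=2 r=18: min(9,19)*16=144 best=180, l++
l=3 r=18: min(15,19)*15=225 best=225 *, l++
l=4 r=18: min(10,19)*14=140 best=225, l++
l=5 r=18: min(11,19)*13=143 best=225, l++
l=6 r=18: min(19,19)*12=228 best=228 *, r--
l=6 r=17: min(19,17)*11=187 best=228, r--
l=6 r=16: min(19,18)*10=180 best=228, r--
l=6 r=15: min(19,5)*9=45 best=228, r--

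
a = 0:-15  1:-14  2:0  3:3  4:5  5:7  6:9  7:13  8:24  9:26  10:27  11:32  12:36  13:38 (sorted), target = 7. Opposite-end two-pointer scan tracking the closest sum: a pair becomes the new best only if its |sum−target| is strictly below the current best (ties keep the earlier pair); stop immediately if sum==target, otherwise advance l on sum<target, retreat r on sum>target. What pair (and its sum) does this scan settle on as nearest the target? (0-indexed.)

pair (0, 7) with sum 7 (|Δ|=0)

l=0 r=13: -15+38=23 d=16 *, r--
l=0 r=12: -15+36=21 d=14 *, r--
l=0 r=11: -15+32=17 d=10 *, r--
l=0 r=10: -15+27=12 d=5 *, r--
l=0 r=9: -15+26=11 d=4 *, r--
l=0 r=8: -15+24=9 d=2 *, r--
l=0 r=7: -15+13=-2 d=9, l++
l=1 r=7: -14+13=-1 d=8, l++
l=2 r=7: 0+13=13 d=6, r--
l=2 r=6: 0+9=9 d=2, r--
l=2 r=5: 0+7=7 d=0 *, stop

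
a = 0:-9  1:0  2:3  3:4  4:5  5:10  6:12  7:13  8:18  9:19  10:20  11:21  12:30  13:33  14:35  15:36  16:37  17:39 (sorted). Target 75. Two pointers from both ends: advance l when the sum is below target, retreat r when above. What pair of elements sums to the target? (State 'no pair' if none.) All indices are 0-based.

l=0 r=17: -9+39=30 <75, l++
l=1 r=17: 0+39=39 <75, l++
l=2 r=17: 3+39=42 <75, l++
l=3 r=17: 4+39=43 <75, l++
l=4 r=17: 5+39=44 <75, l++
l=5 r=17: 10+39=49 <75, l++
l=6 r=17: 12+39=51 <75, l++
l=7 r=17: 13+39=52 <75, l++
l=8 r=17: 18+39=57 <75, l++
l=9 r=17: 19+39=58 <75, l++
l=10 r=17: 20+39=59 <75, l++
l=11 r=17: 21+39=60 <75, l++
l=12 r=17: 30+39=69 <75, l++
l=13 r=17: 33+39=72 <75, l++
l=14 r=17: 35+39=74 <75, l++
l=15 r=17: 36+39=75, found

(36, 39)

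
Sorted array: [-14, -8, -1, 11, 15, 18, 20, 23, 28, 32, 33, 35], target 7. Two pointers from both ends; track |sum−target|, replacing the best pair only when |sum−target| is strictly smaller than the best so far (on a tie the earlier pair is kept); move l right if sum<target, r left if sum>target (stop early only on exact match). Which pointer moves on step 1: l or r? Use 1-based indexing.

l=1 r=12: -14+35=21 d=14 *, r--

r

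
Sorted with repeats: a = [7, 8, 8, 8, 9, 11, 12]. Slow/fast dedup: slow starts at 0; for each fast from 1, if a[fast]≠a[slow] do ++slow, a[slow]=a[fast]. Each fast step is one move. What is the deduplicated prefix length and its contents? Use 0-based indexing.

length 5; prefix = [7, 8, 9, 11, 12]

(s=0,f=1) a[fast]=8≠a[slow]=7 write a[1]=8 → slow++,fast++
(s=1,f=2) a[fast]=8=a[slow] dup → fast++
(s=1,f=3) a[fast]=8=a[slow] dup → fast++
(s=1,f=4) a[fast]=9≠a[slow]=8 write a[2]=9 → slow++,fast++
(s=2,f=5) a[fast]=11≠a[slow]=9 write a[3]=11 → slow++,fast++
(s=3,f=6) a[fast]=12≠a[slow]=11 write a[4]=12 → slow++,fast++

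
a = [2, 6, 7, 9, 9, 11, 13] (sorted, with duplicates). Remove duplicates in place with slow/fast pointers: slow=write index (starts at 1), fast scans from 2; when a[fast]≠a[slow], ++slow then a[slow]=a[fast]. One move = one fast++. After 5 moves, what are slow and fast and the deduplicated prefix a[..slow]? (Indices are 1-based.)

slow=5, fast=7, prefix=[2, 6, 7, 9, 11]

slow=1 fast=2: a[fast]=6≠a[slow]=2 write a[2]=6, slow++,fast++
slow=2 fast=3: a[fast]=7≠a[slow]=6 write a[3]=7, slow++,fast++
slow=3 fast=4: a[fast]=9≠a[slow]=7 write a[4]=9, slow++,fast++
slow=4 fast=5: a[fast]=9=a[slow] dup, fast++
slow=4 fast=6: a[fast]=11≠a[slow]=9 write a[5]=11, slow++,fast++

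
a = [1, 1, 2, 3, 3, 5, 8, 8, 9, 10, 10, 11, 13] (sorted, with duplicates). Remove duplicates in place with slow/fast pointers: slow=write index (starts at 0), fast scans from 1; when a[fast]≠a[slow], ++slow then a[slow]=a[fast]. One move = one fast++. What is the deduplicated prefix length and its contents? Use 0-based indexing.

(s=0,f=1) a[fast]=1=a[slow] dup → fast++
(s=0,f=2) a[fast]=2≠a[slow]=1 write a[1]=2 → slow++,fast++
(s=1,f=3) a[fast]=3≠a[slow]=2 write a[2]=3 → slow++,fast++
(s=2,f=4) a[fast]=3=a[slow] dup → fast++
(s=2,f=5) a[fast]=5≠a[slow]=3 write a[3]=5 → slow++,fast++
(s=3,f=6) a[fast]=8≠a[slow]=5 write a[4]=8 → slow++,fast++
(s=4,f=7) a[fast]=8=a[slow] dup → fast++
(s=4,f=8) a[fast]=9≠a[slow]=8 write a[5]=9 → slow++,fast++
(s=5,f=9) a[fast]=10≠a[slow]=9 write a[6]=10 → slow++,fast++
(s=6,f=10) a[fast]=10=a[slow] dup → fast++
(s=6,f=11) a[fast]=11≠a[slow]=10 write a[7]=11 → slow++,fast++
(s=7,f=12) a[fast]=13≠a[slow]=11 write a[8]=13 → slow++,fast++

length 9; prefix = [1, 2, 3, 5, 8, 9, 10, 11, 13]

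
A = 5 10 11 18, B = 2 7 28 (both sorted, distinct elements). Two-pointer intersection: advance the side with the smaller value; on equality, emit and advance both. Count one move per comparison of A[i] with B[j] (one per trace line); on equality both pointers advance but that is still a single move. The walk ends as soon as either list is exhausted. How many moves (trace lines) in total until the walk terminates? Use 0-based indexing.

i=0 j=0: 5>2, j++
i=0 j=1: 5<7, i++
i=1 j=1: 10>7, j++
i=1 j=2: 10<28, i++
i=2 j=2: 11<28, i++
i=3 j=2: 18<28, i++

6 moves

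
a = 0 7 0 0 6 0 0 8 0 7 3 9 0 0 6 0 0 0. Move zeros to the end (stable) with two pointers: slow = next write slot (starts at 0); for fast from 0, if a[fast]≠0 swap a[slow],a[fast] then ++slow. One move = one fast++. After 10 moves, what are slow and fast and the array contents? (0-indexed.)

slow=0 fast=0: a[fast]=0, fast++
slow=0 fast=1: a[fast]=7≠0 swap→a[0]=7, slow++,fast++
slow=1 fast=2: a[fast]=0, fast++
slow=1 fast=3: a[fast]=0, fast++
slow=1 fast=4: a[fast]=6≠0 swap→a[1]=6, slow++,fast++
slow=2 fast=5: a[fast]=0, fast++
slow=2 fast=6: a[fast]=0, fast++
slow=2 fast=7: a[fast]=8≠0 swap→a[2]=8, slow++,fast++
slow=3 fast=8: a[fast]=0, fast++
slow=3 fast=9: a[fast]=7≠0 swap→a[3]=7, slow++,fast++

slow=4, fast=10, a=[7, 6, 8, 7, 0, 0, 0, 0, 0, 0, 3, 9, 0, 0, 6, 0, 0, 0]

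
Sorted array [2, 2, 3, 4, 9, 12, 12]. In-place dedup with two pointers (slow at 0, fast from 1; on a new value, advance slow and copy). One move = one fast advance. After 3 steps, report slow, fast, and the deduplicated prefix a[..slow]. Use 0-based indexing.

slow=2, fast=4, prefix=[2, 3, 4]

(s=0,f=1) a[fast]=2=a[slow] dup → fast++
(s=0,f=2) a[fast]=3≠a[slow]=2 write a[1]=3 → slow++,fast++
(s=1,f=3) a[fast]=4≠a[slow]=3 write a[2]=4 → slow++,fast++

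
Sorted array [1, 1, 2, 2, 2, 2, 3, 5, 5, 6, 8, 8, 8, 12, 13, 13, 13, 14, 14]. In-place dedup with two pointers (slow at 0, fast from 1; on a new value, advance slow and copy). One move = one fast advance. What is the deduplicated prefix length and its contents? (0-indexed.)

length 9; prefix = [1, 2, 3, 5, 6, 8, 12, 13, 14]

(s=0,f=1) a[fast]=1=a[slow] dup → fast++
(s=0,f=2) a[fast]=2≠a[slow]=1 write a[1]=2 → slow++,fast++
(s=1,f=3) a[fast]=2=a[slow] dup → fast++
(s=1,f=4) a[fast]=2=a[slow] dup → fast++
(s=1,f=5) a[fast]=2=a[slow] dup → fast++
(s=1,f=6) a[fast]=3≠a[slow]=2 write a[2]=3 → slow++,fast++
(s=2,f=7) a[fast]=5≠a[slow]=3 write a[3]=5 → slow++,fast++
(s=3,f=8) a[fast]=5=a[slow] dup → fast++
(s=3,f=9) a[fast]=6≠a[slow]=5 write a[4]=6 → slow++,fast++
(s=4,f=10) a[fast]=8≠a[slow]=6 write a[5]=8 → slow++,fast++
(s=5,f=11) a[fast]=8=a[slow] dup → fast++
(s=5,f=12) a[fast]=8=a[slow] dup → fast++
(s=5,f=13) a[fast]=12≠a[slow]=8 write a[6]=12 → slow++,fast++
(s=6,f=14) a[fast]=13≠a[slow]=12 write a[7]=13 → slow++,fast++
(s=7,f=15) a[fast]=13=a[slow] dup → fast++
(s=7,f=16) a[fast]=13=a[slow] dup → fast++
(s=7,f=17) a[fast]=14≠a[slow]=13 write a[8]=14 → slow++,fast++
(s=8,f=18) a[fast]=14=a[slow] dup → fast++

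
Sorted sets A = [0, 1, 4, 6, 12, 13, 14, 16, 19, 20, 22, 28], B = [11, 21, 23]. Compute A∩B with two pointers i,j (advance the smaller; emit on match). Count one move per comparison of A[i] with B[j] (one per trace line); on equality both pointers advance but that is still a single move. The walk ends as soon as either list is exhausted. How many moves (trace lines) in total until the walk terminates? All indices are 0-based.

14 moves

[i=0,j=0] 0<11 → i++
[i=1,j=0] 1<11 → i++
[i=2,j=0] 4<11 → i++
[i=3,j=0] 6<11 → i++
[i=4,j=0] 12>11 → j++
[i=4,j=1] 12<21 → i++
[i=5,j=1] 13<21 → i++
[i=6,j=1] 14<21 → i++
[i=7,j=1] 16<21 → i++
[i=8,j=1] 19<21 → i++
[i=9,j=1] 20<21 → i++
[i=10,j=1] 22>21 → j++
[i=10,j=2] 22<23 → i++
[i=11,j=2] 28>23 → j++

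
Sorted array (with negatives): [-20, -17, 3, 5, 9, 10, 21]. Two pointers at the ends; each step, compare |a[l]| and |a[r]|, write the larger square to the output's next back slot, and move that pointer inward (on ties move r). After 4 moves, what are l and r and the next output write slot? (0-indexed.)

[0,6] |-20|<=|21| out[6]=441 → r--
[0,5] |-20|>|10| out[5]=400 → l++
[1,5] |-17|>|10| out[4]=289 → l++
[2,5] |3|<=|10| out[3]=100 → r--

l=2, r=4, next write slot=2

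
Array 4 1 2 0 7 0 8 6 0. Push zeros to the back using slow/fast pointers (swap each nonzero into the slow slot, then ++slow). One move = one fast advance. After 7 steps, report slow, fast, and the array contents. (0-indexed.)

slow=0 fast=0: a[fast]=4≠0 swap→a[0]=4, slow++,fast++
slow=1 fast=1: a[fast]=1≠0 swap→a[1]=1, slow++,fast++
slow=2 fast=2: a[fast]=2≠0 swap→a[2]=2, slow++,fast++
slow=3 fast=3: a[fast]=0, fast++
slow=3 fast=4: a[fast]=7≠0 swap→a[3]=7, slow++,fast++
slow=4 fast=5: a[fast]=0, fast++
slow=4 fast=6: a[fast]=8≠0 swap→a[4]=8, slow++,fast++

slow=5, fast=7, a=[4, 1, 2, 7, 8, 0, 0, 6, 0]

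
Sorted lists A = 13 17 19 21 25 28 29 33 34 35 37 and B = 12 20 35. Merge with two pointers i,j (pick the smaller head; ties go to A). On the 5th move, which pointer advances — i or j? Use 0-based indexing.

i=0 j=0: A[i]=13>B[j]=12 take 12, j++
i=0 j=1: A[i]=13<=B[j]=20 take 13, i++
i=1 j=1: A[i]=17<=B[j]=20 take 17, i++
i=2 j=1: A[i]=19<=B[j]=20 take 19, i++
i=3 j=1: A[i]=21>B[j]=20 take 20, j++

j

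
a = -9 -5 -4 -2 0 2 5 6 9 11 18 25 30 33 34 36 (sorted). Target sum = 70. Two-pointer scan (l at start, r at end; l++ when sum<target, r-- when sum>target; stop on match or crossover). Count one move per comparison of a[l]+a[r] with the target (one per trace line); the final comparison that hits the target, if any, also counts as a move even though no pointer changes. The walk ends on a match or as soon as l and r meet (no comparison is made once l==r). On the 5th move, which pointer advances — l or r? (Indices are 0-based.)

l

[0,15] -9+36=27 <70 → l++
[1,15] -5+36=31 <70 → l++
[2,15] -4+36=32 <70 → l++
[3,15] -2+36=34 <70 → l++
[4,15] 0+36=36 <70 → l++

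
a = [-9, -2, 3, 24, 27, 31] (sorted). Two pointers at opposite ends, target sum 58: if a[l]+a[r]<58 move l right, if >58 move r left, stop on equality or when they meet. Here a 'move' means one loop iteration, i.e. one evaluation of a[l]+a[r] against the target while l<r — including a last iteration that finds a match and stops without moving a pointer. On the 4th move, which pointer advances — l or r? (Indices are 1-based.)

l

l=1 r=6: -9+31=22 <58, l++
l=2 r=6: -2+31=29 <58, l++
l=3 r=6: 3+31=34 <58, l++
l=4 r=6: 24+31=55 <58, l++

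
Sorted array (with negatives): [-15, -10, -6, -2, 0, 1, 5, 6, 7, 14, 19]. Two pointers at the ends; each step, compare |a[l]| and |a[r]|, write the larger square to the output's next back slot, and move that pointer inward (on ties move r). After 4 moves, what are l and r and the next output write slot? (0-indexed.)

l=2, r=8, next write slot=6

[0,10] |-15|<=|19| out[10]=361 → r--
[0,9] |-15|>|14| out[9]=225 → l++
[1,9] |-10|<=|14| out[8]=196 → r--
[1,8] |-10|>|7| out[7]=100 → l++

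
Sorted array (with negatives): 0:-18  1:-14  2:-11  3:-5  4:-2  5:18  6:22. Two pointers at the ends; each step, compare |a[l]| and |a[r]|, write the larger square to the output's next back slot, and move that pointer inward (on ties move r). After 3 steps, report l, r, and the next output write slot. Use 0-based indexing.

l=0 r=6: |-18|<=|22| out[6]=484, r--
l=0 r=5: |-18|<=|18| out[5]=324, r--
l=0 r=4: |-18|>|-2| out[4]=324, l++

l=1, r=4, next write slot=3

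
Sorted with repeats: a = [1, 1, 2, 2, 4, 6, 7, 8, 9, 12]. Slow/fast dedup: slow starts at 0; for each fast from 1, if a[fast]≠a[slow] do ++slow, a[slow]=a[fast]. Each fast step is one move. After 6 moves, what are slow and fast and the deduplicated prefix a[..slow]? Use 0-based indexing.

(s=0,f=1) a[fast]=1=a[slow] dup → fast++
(s=0,f=2) a[fast]=2≠a[slow]=1 write a[1]=2 → slow++,fast++
(s=1,f=3) a[fast]=2=a[slow] dup → fast++
(s=1,f=4) a[fast]=4≠a[slow]=2 write a[2]=4 → slow++,fast++
(s=2,f=5) a[fast]=6≠a[slow]=4 write a[3]=6 → slow++,fast++
(s=3,f=6) a[fast]=7≠a[slow]=6 write a[4]=7 → slow++,fast++

slow=4, fast=7, prefix=[1, 2, 4, 6, 7]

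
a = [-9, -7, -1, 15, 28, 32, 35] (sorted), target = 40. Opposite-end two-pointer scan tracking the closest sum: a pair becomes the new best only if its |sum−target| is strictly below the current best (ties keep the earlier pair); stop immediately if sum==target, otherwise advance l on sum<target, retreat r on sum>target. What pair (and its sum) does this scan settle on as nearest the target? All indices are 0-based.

pair (15, 28) with sum 43 (|Δ|=3)

[0,6] -9+35=26 d=14 * → l++
[1,6] -7+35=28 d=12 * → l++
[2,6] -1+35=34 d=6 * → l++
[3,6] 15+35=50 d=10 → r--
[3,5] 15+32=47 d=7 → r--
[3,4] 15+28=43 d=3 * → r--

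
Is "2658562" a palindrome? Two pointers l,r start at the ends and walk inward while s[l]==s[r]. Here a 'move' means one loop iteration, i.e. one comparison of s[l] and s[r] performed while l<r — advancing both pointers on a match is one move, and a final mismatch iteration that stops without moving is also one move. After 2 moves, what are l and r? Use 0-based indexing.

l=2, r=4

[0,6] '2'=='2' → l++,r--
[1,5] '6'=='6' → l++,r--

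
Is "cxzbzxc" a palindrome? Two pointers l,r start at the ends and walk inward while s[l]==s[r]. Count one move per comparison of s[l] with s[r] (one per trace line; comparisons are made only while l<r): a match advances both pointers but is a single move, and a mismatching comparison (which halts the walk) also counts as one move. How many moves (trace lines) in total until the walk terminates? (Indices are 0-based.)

3 moves

l=0 r=6: 'c'=='c', l++,r--
l=1 r=5: 'x'=='x', l++,r--
l=2 r=4: 'z'=='z', l++,r--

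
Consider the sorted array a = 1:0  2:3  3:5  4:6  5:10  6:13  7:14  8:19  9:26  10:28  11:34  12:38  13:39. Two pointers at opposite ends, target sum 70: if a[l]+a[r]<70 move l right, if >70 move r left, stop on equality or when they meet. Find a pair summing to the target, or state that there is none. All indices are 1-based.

[1,13] 0+39=39 <70 → l++
[2,13] 3+39=42 <70 → l++
[3,13] 5+39=44 <70 → l++
[4,13] 6+39=45 <70 → l++
[5,13] 10+39=49 <70 → l++
[6,13] 13+39=52 <70 → l++
[7,13] 14+39=53 <70 → l++
[8,13] 19+39=58 <70 → l++
[9,13] 26+39=65 <70 → l++
[10,13] 28+39=67 <70 → l++
[11,13] 34+39=73 >70 → r--
[11,12] 34+38=72 >70 → r--

no pair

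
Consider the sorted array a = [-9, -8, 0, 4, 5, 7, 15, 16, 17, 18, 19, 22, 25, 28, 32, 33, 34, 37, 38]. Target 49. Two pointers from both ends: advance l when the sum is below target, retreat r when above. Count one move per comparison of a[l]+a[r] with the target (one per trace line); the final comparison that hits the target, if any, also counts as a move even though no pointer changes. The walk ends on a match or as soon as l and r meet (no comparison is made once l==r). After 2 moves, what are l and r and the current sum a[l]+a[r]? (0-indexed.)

l=2, r=18, sum=38

[0,18] -9+38=29 <49 → l++
[1,18] -8+38=30 <49 → l++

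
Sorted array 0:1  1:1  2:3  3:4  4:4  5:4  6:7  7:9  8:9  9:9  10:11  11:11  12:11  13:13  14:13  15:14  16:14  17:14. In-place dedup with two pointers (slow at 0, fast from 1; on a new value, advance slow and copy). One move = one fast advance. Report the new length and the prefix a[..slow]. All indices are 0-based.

(s=0,f=1) a[fast]=1=a[slow] dup → fast++
(s=0,f=2) a[fast]=3≠a[slow]=1 write a[1]=3 → slow++,fast++
(s=1,f=3) a[fast]=4≠a[slow]=3 write a[2]=4 → slow++,fast++
(s=2,f=4) a[fast]=4=a[slow] dup → fast++
(s=2,f=5) a[fast]=4=a[slow] dup → fast++
(s=2,f=6) a[fast]=7≠a[slow]=4 write a[3]=7 → slow++,fast++
(s=3,f=7) a[fast]=9≠a[slow]=7 write a[4]=9 → slow++,fast++
(s=4,f=8) a[fast]=9=a[slow] dup → fast++
(s=4,f=9) a[fast]=9=a[slow] dup → fast++
(s=4,f=10) a[fast]=11≠a[slow]=9 write a[5]=11 → slow++,fast++
(s=5,f=11) a[fast]=11=a[slow] dup → fast++
(s=5,f=12) a[fast]=11=a[slow] dup → fast++
(s=5,f=13) a[fast]=13≠a[slow]=11 write a[6]=13 → slow++,fast++
(s=6,f=14) a[fast]=13=a[slow] dup → fast++
(s=6,f=15) a[fast]=14≠a[slow]=13 write a[7]=14 → slow++,fast++
(s=7,f=16) a[fast]=14=a[slow] dup → fast++
(s=7,f=17) a[fast]=14=a[slow] dup → fast++

length 8; prefix = [1, 3, 4, 7, 9, 11, 13, 14]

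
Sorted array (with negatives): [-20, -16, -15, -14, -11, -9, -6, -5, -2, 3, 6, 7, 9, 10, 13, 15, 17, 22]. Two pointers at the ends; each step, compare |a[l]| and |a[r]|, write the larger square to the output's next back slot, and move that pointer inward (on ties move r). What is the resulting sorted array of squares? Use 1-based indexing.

[4, 9, 25, 36, 36, 49, 81, 81, 100, 121, 169, 196, 225, 225, 256, 289, 400, 484]

[1,18] |-20|<=|22| out[18]=484 → r--
[1,17] |-20|>|17| out[17]=400 → l++
[2,17] |-16|<=|17| out[16]=289 → r--
[2,16] |-16|>|15| out[15]=256 → l++
[3,16] |-15|<=|15| out[14]=225 → r--
[3,15] |-15|>|13| out[13]=225 → l++
[4,15] |-14|>|13| out[12]=196 → l++
[5,15] |-11|<=|13| out[11]=169 → r--
[5,14] |-11|>|10| out[10]=121 → l++
[6,14] |-9|<=|10| out[9]=100 → r--
[6,13] |-9|<=|9| out[8]=81 → r--
[6,12] |-9|>|7| out[7]=81 → l++
[7,12] |-6|<=|7| out[6]=49 → r--
[7,11] |-6|<=|6| out[5]=36 → r--
[7,10] |-6|>|3| out[4]=36 → l++
[8,10] |-5|>|3| out[3]=25 → l++
[9,10] |-2|<=|3| out[2]=9 → r--
[9,9] |-2|<=|-2| out[1]=4 → r--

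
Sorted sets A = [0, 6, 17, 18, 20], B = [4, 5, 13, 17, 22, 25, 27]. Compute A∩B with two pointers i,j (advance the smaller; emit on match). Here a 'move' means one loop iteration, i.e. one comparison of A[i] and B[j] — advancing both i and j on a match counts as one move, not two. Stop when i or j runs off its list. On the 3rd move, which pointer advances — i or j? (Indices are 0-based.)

[i=0,j=0] 0<4 → i++
[i=1,j=0] 6>4 → j++
[i=1,j=1] 6>5 → j++

j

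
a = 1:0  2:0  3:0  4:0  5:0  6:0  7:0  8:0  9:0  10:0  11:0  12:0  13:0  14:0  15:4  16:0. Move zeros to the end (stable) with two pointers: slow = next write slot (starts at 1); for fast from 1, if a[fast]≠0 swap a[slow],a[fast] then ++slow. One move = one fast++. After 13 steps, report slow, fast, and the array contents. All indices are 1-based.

(s=1,f=1) a[fast]=0 → fast++
(s=1,f=2) a[fast]=0 → fast++
(s=1,f=3) a[fast]=0 → fast++
(s=1,f=4) a[fast]=0 → fast++
(s=1,f=5) a[fast]=0 → fast++
(s=1,f=6) a[fast]=0 → fast++
(s=1,f=7) a[fast]=0 → fast++
(s=1,f=8) a[fast]=0 → fast++
(s=1,f=9) a[fast]=0 → fast++
(s=1,f=10) a[fast]=0 → fast++
(s=1,f=11) a[fast]=0 → fast++
(s=1,f=12) a[fast]=0 → fast++
(s=1,f=13) a[fast]=0 → fast++

slow=1, fast=14, a=[0, 0, 0, 0, 0, 0, 0, 0, 0, 0, 0, 0, 0, 0, 4, 0]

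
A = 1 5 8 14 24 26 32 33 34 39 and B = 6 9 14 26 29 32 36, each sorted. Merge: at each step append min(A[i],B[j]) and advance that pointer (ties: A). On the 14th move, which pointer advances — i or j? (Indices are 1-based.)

[i=1,j=1] A[i]=1<=B[j]=6 take 1 → i++
[i=2,j=1] A[i]=5<=B[j]=6 take 5 → i++
[i=3,j=1] A[i]=8>B[j]=6 take 6 → j++
[i=3,j=2] A[i]=8<=B[j]=9 take 8 → i++
[i=4,j=2] A[i]=14>B[j]=9 take 9 → j++
[i=4,j=3] A[i]=14<=B[j]=14 take 14 → i++
[i=5,j=3] A[i]=24>B[j]=14 take 14 → j++
[i=5,j=4] A[i]=24<=B[j]=26 take 24 → i++
[i=6,j=4] A[i]=26<=B[j]=26 take 26 → i++
[i=7,j=4] A[i]=32>B[j]=26 take 26 → j++
[i=7,j=5] A[i]=32>B[j]=29 take 29 → j++
[i=7,j=6] A[i]=32<=B[j]=32 take 32 → i++
[i=8,j=6] A[i]=33>B[j]=32 take 32 → j++
[i=8,j=7] A[i]=33<=B[j]=36 take 33 → i++

i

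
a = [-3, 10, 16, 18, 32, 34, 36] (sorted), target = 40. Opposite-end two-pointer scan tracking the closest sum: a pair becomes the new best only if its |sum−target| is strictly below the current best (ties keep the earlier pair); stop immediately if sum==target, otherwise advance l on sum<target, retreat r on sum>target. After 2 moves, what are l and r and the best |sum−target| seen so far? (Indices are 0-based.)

l=1, r=5, best |Δ|=6

[0,6] -3+36=33 d=7 * → l++
[1,6] 10+36=46 d=6 * → r--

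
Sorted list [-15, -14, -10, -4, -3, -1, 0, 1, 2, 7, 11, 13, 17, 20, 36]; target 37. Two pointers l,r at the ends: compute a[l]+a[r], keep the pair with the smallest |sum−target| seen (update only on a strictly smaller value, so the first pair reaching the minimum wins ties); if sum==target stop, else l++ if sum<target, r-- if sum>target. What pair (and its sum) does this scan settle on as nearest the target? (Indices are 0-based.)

[0,14] -15+36=21 d=16 * → l++
[1,14] -14+36=22 d=15 * → l++
[2,14] -10+36=26 d=11 * → l++
[3,14] -4+36=32 d=5 * → l++
[4,14] -3+36=33 d=4 * → l++
[5,14] -1+36=35 d=2 * → l++
[6,14] 0+36=36 d=1 * → l++
[7,14] 1+36=37 d=0 * → stop

pair (1, 36) with sum 37 (|Δ|=0)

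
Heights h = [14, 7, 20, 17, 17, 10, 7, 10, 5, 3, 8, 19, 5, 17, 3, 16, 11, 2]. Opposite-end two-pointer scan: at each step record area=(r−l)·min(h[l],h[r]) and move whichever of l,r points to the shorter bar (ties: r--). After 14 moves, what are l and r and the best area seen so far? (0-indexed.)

[0,17] min(14,2)*17=34 best=34 * → r--
[0,16] min(14,11)*16=176 best=176 * → r--
[0,15] min(14,16)*15=210 best=210 * → l++
[1,15] min(7,16)*14=98 best=210 → l++
[2,15] min(20,16)*13=208 best=210 → r--
[2,14] min(20,3)*12=36 best=210 → r--
[2,13] min(20,17)*11=187 best=210 → r--
[2,12] min(20,5)*10=50 best=210 → r--
[2,11] min(20,19)*9=171 best=210 → r--
[2,10] min(20,8)*8=64 best=210 → r--
[2,9] min(20,3)*7=21 best=210 → r--
[2,8] min(20,5)*6=30 best=210 → r--
[2,7] min(20,10)*5=50 best=210 → r--
[2,6] min(20,7)*4=28 best=210 → r--

l=2, r=5, best area=210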